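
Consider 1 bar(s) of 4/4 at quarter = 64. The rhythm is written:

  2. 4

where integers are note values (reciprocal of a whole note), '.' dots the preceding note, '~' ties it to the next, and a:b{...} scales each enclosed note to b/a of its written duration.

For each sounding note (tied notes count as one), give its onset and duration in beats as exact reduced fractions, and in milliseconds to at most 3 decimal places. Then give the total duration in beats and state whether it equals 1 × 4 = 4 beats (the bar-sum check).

1) 0.0ms=0b +2812.5ms=3b
2) 2812.5ms=3b +937.5ms=1b
Σ=4b of 4 (64bpm 4/4) — PASS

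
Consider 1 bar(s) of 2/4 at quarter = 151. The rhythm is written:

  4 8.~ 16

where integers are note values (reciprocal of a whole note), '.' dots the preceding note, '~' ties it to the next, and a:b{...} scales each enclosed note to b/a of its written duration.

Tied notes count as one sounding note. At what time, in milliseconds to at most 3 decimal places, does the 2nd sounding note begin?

1. 0.0ms @ 0 + 397.351ms (1)
2. 397.351ms @ 1 + 397.351ms (1)

note 2 onset = 1b = 397.351ms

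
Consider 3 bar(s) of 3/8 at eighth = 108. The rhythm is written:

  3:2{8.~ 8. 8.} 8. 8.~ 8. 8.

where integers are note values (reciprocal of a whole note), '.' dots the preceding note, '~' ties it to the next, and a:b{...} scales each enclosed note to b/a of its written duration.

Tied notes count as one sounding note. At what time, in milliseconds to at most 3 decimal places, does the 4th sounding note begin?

note 4 onset = 9/2b = 2500.0ms

1. 0.0ms @ 0 + 1111.111ms (2)
2. 1111.111ms @ 2 + 555.556ms (1)
3. 1666.667ms @ 3 + 833.333ms (3/2)
4. 2500.0ms @ 9/2 + 1666.667ms (3)
5. 4166.667ms @ 15/2 + 833.333ms (3/2)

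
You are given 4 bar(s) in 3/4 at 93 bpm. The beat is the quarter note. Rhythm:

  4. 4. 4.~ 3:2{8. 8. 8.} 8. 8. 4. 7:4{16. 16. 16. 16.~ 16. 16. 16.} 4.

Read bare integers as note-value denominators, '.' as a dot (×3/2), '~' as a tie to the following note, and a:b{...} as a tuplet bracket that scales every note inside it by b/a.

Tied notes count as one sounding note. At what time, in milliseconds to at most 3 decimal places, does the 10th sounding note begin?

1. 0.0ms @ 0 + 967.742ms (3/2)
2. 967.742ms @ 3/2 + 967.742ms (3/2)
3. 1935.484ms @ 3 + 1290.323ms (2)
4. 3225.806ms @ 5 + 322.581ms (1/2)
5. 3548.387ms @ 11/2 + 322.581ms (1/2)
6. 3870.968ms @ 6 + 483.871ms (3/4)
7. 4354.839ms @ 27/4 + 483.871ms (3/4)
8. 4838.71ms @ 15/2 + 967.742ms (3/2)
9. 5806.452ms @ 9 + 138.249ms (3/14)
10. 5944.7ms @ 129/14 + 138.249ms (3/14)
11. 6082.949ms @ 66/7 + 138.249ms (3/14)
12. 6221.198ms @ 135/14 + 276.498ms (3/7)
13. 6497.696ms @ 141/14 + 138.249ms (3/14)
14. 6635.945ms @ 72/7 + 138.249ms (3/14)
15. 6774.194ms @ 21/2 + 967.742ms (3/2)

note 10 onset = 129/14b = 5944.7ms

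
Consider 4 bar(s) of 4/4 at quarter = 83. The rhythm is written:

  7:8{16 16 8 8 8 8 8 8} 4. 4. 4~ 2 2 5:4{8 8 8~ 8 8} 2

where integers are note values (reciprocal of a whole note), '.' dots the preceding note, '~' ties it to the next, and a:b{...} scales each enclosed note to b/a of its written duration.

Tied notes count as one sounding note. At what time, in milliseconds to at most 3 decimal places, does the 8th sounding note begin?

1. 0.0ms @ 0 + 206.54ms (2/7)
2. 206.54ms @ 2/7 + 206.54ms (2/7)
3. 413.081ms @ 4/7 + 413.081ms (4/7)
4. 826.162ms @ 8/7 + 413.081ms (4/7)
5. 1239.243ms @ 12/7 + 413.081ms (4/7)
6. 1652.324ms @ 16/7 + 413.081ms (4/7)
7. 2065.404ms @ 20/7 + 413.081ms (4/7)
8. 2478.485ms @ 24/7 + 413.081ms (4/7)
9. 2891.566ms @ 4 + 1084.337ms (3/2)
10. 3975.904ms @ 11/2 + 1084.337ms (3/2)
11. 5060.241ms @ 7 + 2168.675ms (3)
12. 7228.916ms @ 10 + 1445.783ms (2)
13. 8674.699ms @ 12 + 289.157ms (2/5)
14. 8963.855ms @ 62/5 + 289.157ms (2/5)
15. 9253.012ms @ 64/5 + 578.313ms (4/5)
16. 9831.325ms @ 68/5 + 289.157ms (2/5)
17. 10120.482ms @ 14 + 1445.783ms (2)

note 8 onset = 24/7b = 2478.485ms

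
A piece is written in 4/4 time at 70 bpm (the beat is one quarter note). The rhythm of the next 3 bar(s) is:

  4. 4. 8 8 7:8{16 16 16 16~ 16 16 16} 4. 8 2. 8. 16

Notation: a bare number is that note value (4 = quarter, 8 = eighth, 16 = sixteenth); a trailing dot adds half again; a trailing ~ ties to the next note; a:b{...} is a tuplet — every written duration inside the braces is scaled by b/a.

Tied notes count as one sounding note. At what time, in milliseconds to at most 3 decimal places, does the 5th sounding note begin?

note 5 onset = 4b = 3428.571ms

1. 0.0ms @ 0 + 1285.714ms (3/2)
2. 1285.714ms @ 3/2 + 1285.714ms (3/2)
3. 2571.429ms @ 3 + 428.571ms (1/2)
4. 3000.0ms @ 7/2 + 428.571ms (1/2)
5. 3428.571ms @ 4 + 244.898ms (2/7)
6. 3673.469ms @ 30/7 + 244.898ms (2/7)
7. 3918.367ms @ 32/7 + 244.898ms (2/7)
8. 4163.265ms @ 34/7 + 489.796ms (4/7)
9. 4653.061ms @ 38/7 + 244.898ms (2/7)
10. 4897.959ms @ 40/7 + 244.898ms (2/7)
11. 5142.857ms @ 6 + 1285.714ms (3/2)
12. 6428.571ms @ 15/2 + 428.571ms (1/2)
13. 6857.143ms @ 8 + 2571.429ms (3)
14. 9428.571ms @ 11 + 642.857ms (3/4)
15. 10071.429ms @ 47/4 + 214.286ms (1/4)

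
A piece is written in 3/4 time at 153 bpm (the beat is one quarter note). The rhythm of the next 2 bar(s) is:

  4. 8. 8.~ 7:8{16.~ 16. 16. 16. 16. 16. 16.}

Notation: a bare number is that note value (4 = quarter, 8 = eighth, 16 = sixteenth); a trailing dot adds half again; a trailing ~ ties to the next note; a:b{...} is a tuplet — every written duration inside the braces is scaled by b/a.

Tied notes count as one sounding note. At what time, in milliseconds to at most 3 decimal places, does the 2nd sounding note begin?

note 2 onset = 3/2b = 588.235ms

1. 0.0ms @ 0 + 588.235ms (3/2)
2. 588.235ms @ 3/2 + 294.118ms (3/4)
3. 882.353ms @ 9/4 + 630.252ms (45/28)
4. 1512.605ms @ 27/7 + 168.067ms (3/7)
5. 1680.672ms @ 30/7 + 168.067ms (3/7)
6. 1848.739ms @ 33/7 + 168.067ms (3/7)
7. 2016.807ms @ 36/7 + 168.067ms (3/7)
8. 2184.874ms @ 39/7 + 168.067ms (3/7)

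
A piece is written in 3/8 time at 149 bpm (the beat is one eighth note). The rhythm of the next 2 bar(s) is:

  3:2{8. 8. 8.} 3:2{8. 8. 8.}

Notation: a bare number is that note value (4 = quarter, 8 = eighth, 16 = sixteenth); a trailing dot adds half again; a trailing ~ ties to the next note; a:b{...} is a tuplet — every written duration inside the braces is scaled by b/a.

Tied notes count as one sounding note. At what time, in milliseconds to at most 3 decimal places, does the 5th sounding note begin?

note 5 onset = 4b = 1610.738ms

1. 0.0ms @ 0 + 402.685ms (1)
2. 402.685ms @ 1 + 402.685ms (1)
3. 805.369ms @ 2 + 402.685ms (1)
4. 1208.054ms @ 3 + 402.685ms (1)
5. 1610.738ms @ 4 + 402.685ms (1)
6. 2013.423ms @ 5 + 402.685ms (1)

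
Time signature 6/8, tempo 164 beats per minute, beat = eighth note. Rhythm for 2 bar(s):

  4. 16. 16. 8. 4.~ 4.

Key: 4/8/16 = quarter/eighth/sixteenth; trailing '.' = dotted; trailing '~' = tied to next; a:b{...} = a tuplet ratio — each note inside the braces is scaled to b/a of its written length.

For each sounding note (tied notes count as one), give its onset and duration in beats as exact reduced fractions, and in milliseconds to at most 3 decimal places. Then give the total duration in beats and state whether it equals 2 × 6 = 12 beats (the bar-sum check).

1) 0.0ms=0b +1097.561ms=3b
2) 1097.561ms=3b +274.39ms=3/4b
3) 1371.951ms=15/4b +274.39ms=3/4b
4) 1646.341ms=9/2b +548.78ms=3/2b
5) 2195.122ms=6b +2195.122ms=6b
Σ=12b of 12 (164bpm 6/8) — PASS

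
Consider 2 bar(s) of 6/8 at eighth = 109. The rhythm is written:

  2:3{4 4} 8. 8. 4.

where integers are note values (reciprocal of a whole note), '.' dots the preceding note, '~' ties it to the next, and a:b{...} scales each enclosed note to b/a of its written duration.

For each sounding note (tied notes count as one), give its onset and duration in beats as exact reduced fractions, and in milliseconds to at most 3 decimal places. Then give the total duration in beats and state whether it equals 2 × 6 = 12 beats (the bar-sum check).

1) 0.0ms=0b +1651.376ms=3b
2) 1651.376ms=3b +1651.376ms=3b
3) 3302.752ms=6b +825.688ms=3/2b
4) 4128.44ms=15/2b +825.688ms=3/2b
5) 4954.128ms=9b +1651.376ms=3b
Σ=12b of 12 (109bpm 6/8) — PASS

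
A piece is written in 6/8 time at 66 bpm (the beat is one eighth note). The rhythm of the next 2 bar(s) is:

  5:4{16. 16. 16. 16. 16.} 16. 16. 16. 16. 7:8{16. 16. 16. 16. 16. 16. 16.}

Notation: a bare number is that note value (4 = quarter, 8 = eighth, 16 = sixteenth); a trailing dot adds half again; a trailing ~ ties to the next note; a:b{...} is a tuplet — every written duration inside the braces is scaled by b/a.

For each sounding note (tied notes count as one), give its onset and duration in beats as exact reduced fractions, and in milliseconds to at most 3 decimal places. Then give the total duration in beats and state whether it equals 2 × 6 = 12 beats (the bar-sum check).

1) 0.0ms=0b +545.455ms=3/5b
2) 545.455ms=3/5b +545.455ms=3/5b
3) 1090.909ms=6/5b +545.455ms=3/5b
4) 1636.364ms=9/5b +545.455ms=3/5b
5) 2181.818ms=12/5b +545.455ms=3/5b
6) 2727.273ms=3b +681.818ms=3/4b
7) 3409.091ms=15/4b +681.818ms=3/4b
8) 4090.909ms=9/2b +681.818ms=3/4b
9) 4772.727ms=21/4b +681.818ms=3/4b
10) 5454.545ms=6b +779.221ms=6/7b
11) 6233.766ms=48/7b +779.221ms=6/7b
12) 7012.987ms=54/7b +779.221ms=6/7b
13) 7792.208ms=60/7b +779.221ms=6/7b
14) 8571.429ms=66/7b +779.221ms=6/7b
15) 9350.649ms=72/7b +779.221ms=6/7b
16) 10129.87ms=78/7b +779.221ms=6/7b
Σ=12b of 12 (66bpm 6/8) — PASS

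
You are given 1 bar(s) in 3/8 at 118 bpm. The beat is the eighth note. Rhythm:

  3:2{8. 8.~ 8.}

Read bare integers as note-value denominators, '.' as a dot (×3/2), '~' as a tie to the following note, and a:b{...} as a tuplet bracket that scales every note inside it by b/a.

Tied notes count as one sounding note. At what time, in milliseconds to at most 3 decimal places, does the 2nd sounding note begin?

note 2 onset = 1b = 508.475ms

1. 0.0ms @ 0 + 508.475ms (1)
2. 508.475ms @ 1 + 1016.949ms (2)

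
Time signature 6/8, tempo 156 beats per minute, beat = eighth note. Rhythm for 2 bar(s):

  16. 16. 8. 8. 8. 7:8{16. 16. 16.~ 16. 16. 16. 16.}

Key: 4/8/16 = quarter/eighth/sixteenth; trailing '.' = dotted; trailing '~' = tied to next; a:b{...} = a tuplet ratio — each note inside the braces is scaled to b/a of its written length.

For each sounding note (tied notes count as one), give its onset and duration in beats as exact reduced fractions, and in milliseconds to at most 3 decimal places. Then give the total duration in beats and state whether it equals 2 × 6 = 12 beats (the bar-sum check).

1) 0.0ms=0b +288.462ms=3/4b
2) 288.462ms=3/4b +288.462ms=3/4b
3) 576.923ms=3/2b +576.923ms=3/2b
4) 1153.846ms=3b +576.923ms=3/2b
5) 1730.769ms=9/2b +576.923ms=3/2b
6) 2307.692ms=6b +329.67ms=6/7b
7) 2637.363ms=48/7b +329.67ms=6/7b
8) 2967.033ms=54/7b +659.341ms=12/7b
9) 3626.374ms=66/7b +329.67ms=6/7b
10) 3956.044ms=72/7b +329.67ms=6/7b
11) 4285.714ms=78/7b +329.67ms=6/7b
Σ=12b of 12 (156bpm 6/8) — PASS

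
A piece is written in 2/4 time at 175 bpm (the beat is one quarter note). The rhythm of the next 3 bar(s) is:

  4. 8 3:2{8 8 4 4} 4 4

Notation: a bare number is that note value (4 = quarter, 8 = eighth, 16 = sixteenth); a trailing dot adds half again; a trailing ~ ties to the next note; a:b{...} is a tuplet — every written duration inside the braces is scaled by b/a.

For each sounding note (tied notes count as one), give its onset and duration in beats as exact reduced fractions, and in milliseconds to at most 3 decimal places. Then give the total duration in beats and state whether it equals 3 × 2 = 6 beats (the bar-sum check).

1) 0.0ms=0b +514.286ms=3/2b
2) 514.286ms=3/2b +171.429ms=1/2b
3) 685.714ms=2b +114.286ms=1/3b
4) 800.0ms=7/3b +114.286ms=1/3b
5) 914.286ms=8/3b +228.571ms=2/3b
6) 1142.857ms=10/3b +228.571ms=2/3b
7) 1371.429ms=4b +342.857ms=1b
8) 1714.286ms=5b +342.857ms=1b
Σ=6b of 6 (175bpm 2/4) — PASS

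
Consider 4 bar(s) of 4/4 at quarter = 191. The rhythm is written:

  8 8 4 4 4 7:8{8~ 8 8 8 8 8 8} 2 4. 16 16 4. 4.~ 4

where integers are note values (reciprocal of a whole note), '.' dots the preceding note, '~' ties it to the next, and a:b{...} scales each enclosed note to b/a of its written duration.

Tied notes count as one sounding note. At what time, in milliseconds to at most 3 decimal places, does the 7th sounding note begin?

note 7 onset = 36/7b = 1615.557ms

1. 0.0ms @ 0 + 157.068ms (1/2)
2. 157.068ms @ 1/2 + 157.068ms (1/2)
3. 314.136ms @ 1 + 314.136ms (1)
4. 628.272ms @ 2 + 314.136ms (1)
5. 942.408ms @ 3 + 314.136ms (1)
6. 1256.545ms @ 4 + 359.013ms (8/7)
7. 1615.557ms @ 36/7 + 179.506ms (4/7)
8. 1795.064ms @ 40/7 + 179.506ms (4/7)
9. 1974.57ms @ 44/7 + 179.506ms (4/7)
10. 2154.076ms @ 48/7 + 179.506ms (4/7)
11. 2333.583ms @ 52/7 + 179.506ms (4/7)
12. 2513.089ms @ 8 + 628.272ms (2)
13. 3141.361ms @ 10 + 471.204ms (3/2)
14. 3612.565ms @ 23/2 + 78.534ms (1/4)
15. 3691.099ms @ 47/4 + 78.534ms (1/4)
16. 3769.634ms @ 12 + 471.204ms (3/2)
17. 4240.838ms @ 27/2 + 785.34ms (5/2)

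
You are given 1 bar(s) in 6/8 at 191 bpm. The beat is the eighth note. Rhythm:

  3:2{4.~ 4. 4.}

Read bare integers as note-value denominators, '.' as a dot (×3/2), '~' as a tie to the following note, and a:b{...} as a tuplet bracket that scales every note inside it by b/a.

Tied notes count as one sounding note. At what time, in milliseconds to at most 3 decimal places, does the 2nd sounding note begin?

note 2 onset = 4b = 1256.545ms

1. 0.0ms @ 0 + 1256.545ms (4)
2. 1256.545ms @ 4 + 628.272ms (2)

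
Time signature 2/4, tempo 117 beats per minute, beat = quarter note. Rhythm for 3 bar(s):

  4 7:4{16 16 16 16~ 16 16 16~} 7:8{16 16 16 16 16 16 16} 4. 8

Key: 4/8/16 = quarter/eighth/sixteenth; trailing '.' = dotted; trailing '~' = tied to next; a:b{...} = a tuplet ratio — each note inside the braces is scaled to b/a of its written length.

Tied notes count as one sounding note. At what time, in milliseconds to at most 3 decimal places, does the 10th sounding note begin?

1. 0.0ms @ 0 + 512.821ms (1)
2. 512.821ms @ 1 + 73.26ms (1/7)
3. 586.081ms @ 8/7 + 73.26ms (1/7)
4. 659.341ms @ 9/7 + 73.26ms (1/7)
5. 732.601ms @ 10/7 + 146.52ms (2/7)
6. 879.121ms @ 12/7 + 73.26ms (1/7)
7. 952.381ms @ 13/7 + 219.78ms (3/7)
8. 1172.161ms @ 16/7 + 146.52ms (2/7)
9. 1318.681ms @ 18/7 + 146.52ms (2/7)
10. 1465.201ms @ 20/7 + 146.52ms (2/7)
11. 1611.722ms @ 22/7 + 146.52ms (2/7)
12. 1758.242ms @ 24/7 + 146.52ms (2/7)
13. 1904.762ms @ 26/7 + 146.52ms (2/7)
14. 2051.282ms @ 4 + 769.231ms (3/2)
15. 2820.513ms @ 11/2 + 256.41ms (1/2)

note 10 onset = 20/7b = 1465.201ms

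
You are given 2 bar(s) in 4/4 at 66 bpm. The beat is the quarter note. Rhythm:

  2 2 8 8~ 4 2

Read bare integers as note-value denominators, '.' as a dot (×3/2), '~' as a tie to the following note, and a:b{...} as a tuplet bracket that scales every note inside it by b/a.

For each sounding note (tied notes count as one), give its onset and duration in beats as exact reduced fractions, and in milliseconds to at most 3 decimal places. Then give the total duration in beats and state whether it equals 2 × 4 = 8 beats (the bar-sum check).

1) 0.0ms=0b +1818.182ms=2b
2) 1818.182ms=2b +1818.182ms=2b
3) 3636.364ms=4b +454.545ms=1/2b
4) 4090.909ms=9/2b +1363.636ms=3/2b
5) 5454.545ms=6b +1818.182ms=2b
Σ=8b of 8 (66bpm 4/4) — PASS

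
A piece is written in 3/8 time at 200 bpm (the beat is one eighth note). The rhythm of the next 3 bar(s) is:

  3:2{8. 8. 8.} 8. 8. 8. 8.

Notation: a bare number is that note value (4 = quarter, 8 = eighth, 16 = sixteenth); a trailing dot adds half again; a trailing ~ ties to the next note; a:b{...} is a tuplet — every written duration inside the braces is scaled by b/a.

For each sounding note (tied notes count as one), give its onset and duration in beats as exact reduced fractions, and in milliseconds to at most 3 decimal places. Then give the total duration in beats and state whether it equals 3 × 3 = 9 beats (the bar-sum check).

1) 0.0ms=0b +300.0ms=1b
2) 300.0ms=1b +300.0ms=1b
3) 600.0ms=2b +300.0ms=1b
4) 900.0ms=3b +450.0ms=3/2b
5) 1350.0ms=9/2b +450.0ms=3/2b
6) 1800.0ms=6b +450.0ms=3/2b
7) 2250.0ms=15/2b +450.0ms=3/2b
Σ=9b of 9 (200bpm 3/8) — PASS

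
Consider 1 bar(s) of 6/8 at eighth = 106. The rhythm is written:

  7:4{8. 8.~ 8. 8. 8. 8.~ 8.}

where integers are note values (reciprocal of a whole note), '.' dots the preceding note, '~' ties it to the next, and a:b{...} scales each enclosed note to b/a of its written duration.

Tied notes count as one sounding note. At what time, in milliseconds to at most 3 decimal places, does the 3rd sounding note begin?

note 3 onset = 18/7b = 1455.526ms

1. 0.0ms @ 0 + 485.175ms (6/7)
2. 485.175ms @ 6/7 + 970.35ms (12/7)
3. 1455.526ms @ 18/7 + 485.175ms (6/7)
4. 1940.701ms @ 24/7 + 485.175ms (6/7)
5. 2425.876ms @ 30/7 + 970.35ms (12/7)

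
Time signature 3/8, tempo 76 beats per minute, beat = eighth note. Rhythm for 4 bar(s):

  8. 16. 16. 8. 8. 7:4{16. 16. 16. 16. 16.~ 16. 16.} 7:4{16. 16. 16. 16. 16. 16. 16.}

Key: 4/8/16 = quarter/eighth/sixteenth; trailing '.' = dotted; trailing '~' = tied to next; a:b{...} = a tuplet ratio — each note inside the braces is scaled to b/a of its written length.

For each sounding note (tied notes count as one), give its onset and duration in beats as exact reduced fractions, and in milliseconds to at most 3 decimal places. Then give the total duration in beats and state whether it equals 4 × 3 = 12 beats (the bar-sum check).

1) 0.0ms=0b +1184.211ms=3/2b
2) 1184.211ms=3/2b +592.105ms=3/4b
3) 1776.316ms=9/4b +592.105ms=3/4b
4) 2368.421ms=3b +1184.211ms=3/2b
5) 3552.632ms=9/2b +1184.211ms=3/2b
6) 4736.842ms=6b +338.346ms=3/7b
7) 5075.188ms=45/7b +338.346ms=3/7b
8) 5413.534ms=48/7b +338.346ms=3/7b
9) 5751.88ms=51/7b +338.346ms=3/7b
10) 6090.226ms=54/7b +676.692ms=6/7b
11) 6766.917ms=60/7b +338.346ms=3/7b
12) 7105.263ms=9b +338.346ms=3/7b
13) 7443.609ms=66/7b +338.346ms=3/7b
14) 7781.955ms=69/7b +338.346ms=3/7b
15) 8120.301ms=72/7b +338.346ms=3/7b
16) 8458.647ms=75/7b +338.346ms=3/7b
17) 8796.992ms=78/7b +338.346ms=3/7b
18) 9135.338ms=81/7b +338.346ms=3/7b
Σ=12b of 12 (76bpm 3/8) — PASS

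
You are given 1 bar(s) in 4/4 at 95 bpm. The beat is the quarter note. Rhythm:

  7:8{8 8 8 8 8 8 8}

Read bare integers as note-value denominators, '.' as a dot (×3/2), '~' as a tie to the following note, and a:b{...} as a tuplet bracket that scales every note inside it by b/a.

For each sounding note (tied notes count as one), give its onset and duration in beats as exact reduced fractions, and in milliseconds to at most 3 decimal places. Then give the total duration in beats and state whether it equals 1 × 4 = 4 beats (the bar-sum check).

1) 0.0ms=0b +360.902ms=4/7b
2) 360.902ms=4/7b +360.902ms=4/7b
3) 721.805ms=8/7b +360.902ms=4/7b
4) 1082.707ms=12/7b +360.902ms=4/7b
5) 1443.609ms=16/7b +360.902ms=4/7b
6) 1804.511ms=20/7b +360.902ms=4/7b
7) 2165.414ms=24/7b +360.902ms=4/7b
Σ=4b of 4 (95bpm 4/4) — PASS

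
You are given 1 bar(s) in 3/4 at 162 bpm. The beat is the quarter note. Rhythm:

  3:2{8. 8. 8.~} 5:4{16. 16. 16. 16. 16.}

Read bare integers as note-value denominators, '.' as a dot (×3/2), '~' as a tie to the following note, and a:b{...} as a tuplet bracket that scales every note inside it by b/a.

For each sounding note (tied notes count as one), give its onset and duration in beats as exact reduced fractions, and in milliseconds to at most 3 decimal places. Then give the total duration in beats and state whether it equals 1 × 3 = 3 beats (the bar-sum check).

1) 0.0ms=0b +185.185ms=1/2b
2) 185.185ms=1/2b +185.185ms=1/2b
3) 370.37ms=1b +296.296ms=4/5b
4) 666.667ms=9/5b +111.111ms=3/10b
5) 777.778ms=21/10b +111.111ms=3/10b
6) 888.889ms=12/5b +111.111ms=3/10b
7) 1000.0ms=27/10b +111.111ms=3/10b
Σ=3b of 3 (162bpm 3/4) — PASS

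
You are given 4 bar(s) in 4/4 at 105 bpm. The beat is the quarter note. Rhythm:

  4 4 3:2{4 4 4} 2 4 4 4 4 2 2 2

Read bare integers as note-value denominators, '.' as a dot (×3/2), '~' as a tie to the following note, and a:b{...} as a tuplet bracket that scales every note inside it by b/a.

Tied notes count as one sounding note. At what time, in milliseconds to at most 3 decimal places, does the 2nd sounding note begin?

note 2 onset = 1b = 571.429ms

1. 0.0ms @ 0 + 571.429ms (1)
2. 571.429ms @ 1 + 571.429ms (1)
3. 1142.857ms @ 2 + 380.952ms (2/3)
4. 1523.81ms @ 8/3 + 380.952ms (2/3)
5. 1904.762ms @ 10/3 + 380.952ms (2/3)
6. 2285.714ms @ 4 + 1142.857ms (2)
7. 3428.571ms @ 6 + 571.429ms (1)
8. 4000.0ms @ 7 + 571.429ms (1)
9. 4571.429ms @ 8 + 571.429ms (1)
10. 5142.857ms @ 9 + 571.429ms (1)
11. 5714.286ms @ 10 + 1142.857ms (2)
12. 6857.143ms @ 12 + 1142.857ms (2)
13. 8000.0ms @ 14 + 1142.857ms (2)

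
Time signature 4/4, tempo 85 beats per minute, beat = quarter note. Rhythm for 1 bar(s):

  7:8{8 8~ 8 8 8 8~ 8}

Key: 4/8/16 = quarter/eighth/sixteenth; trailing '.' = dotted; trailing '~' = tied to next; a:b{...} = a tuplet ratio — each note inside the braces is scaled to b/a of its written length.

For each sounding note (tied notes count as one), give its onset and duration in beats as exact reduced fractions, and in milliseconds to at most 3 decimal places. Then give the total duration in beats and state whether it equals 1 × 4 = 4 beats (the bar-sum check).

1) 0.0ms=0b +403.361ms=4/7b
2) 403.361ms=4/7b +806.723ms=8/7b
3) 1210.084ms=12/7b +403.361ms=4/7b
4) 1613.445ms=16/7b +403.361ms=4/7b
5) 2016.807ms=20/7b +806.723ms=8/7b
Σ=4b of 4 (85bpm 4/4) — PASS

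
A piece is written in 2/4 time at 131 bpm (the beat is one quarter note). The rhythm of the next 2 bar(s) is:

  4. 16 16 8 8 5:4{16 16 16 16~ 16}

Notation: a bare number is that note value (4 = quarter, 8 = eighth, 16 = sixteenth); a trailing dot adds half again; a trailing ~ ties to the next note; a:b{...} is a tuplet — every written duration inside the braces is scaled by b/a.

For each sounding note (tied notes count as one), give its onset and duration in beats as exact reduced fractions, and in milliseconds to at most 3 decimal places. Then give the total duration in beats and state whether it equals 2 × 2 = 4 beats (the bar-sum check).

1) 0.0ms=0b +687.023ms=3/2b
2) 687.023ms=3/2b +114.504ms=1/4b
3) 801.527ms=7/4b +114.504ms=1/4b
4) 916.031ms=2b +229.008ms=1/2b
5) 1145.038ms=5/2b +229.008ms=1/2b
6) 1374.046ms=3b +91.603ms=1/5b
7) 1465.649ms=16/5b +91.603ms=1/5b
8) 1557.252ms=17/5b +91.603ms=1/5b
9) 1648.855ms=18/5b +183.206ms=2/5b
Σ=4b of 4 (131bpm 2/4) — PASS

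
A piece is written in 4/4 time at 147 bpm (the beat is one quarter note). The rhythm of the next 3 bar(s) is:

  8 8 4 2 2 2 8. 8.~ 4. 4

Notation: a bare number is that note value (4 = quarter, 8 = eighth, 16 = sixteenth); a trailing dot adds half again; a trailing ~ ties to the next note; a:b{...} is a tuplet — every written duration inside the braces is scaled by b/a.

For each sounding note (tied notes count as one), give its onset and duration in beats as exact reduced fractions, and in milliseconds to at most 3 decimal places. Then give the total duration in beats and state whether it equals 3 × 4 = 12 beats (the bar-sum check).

1) 0.0ms=0b +204.082ms=1/2b
2) 204.082ms=1/2b +204.082ms=1/2b
3) 408.163ms=1b +408.163ms=1b
4) 816.327ms=2b +816.327ms=2b
5) 1632.653ms=4b +816.327ms=2b
6) 2448.98ms=6b +816.327ms=2b
7) 3265.306ms=8b +306.122ms=3/4b
8) 3571.429ms=35/4b +918.367ms=9/4b
9) 4489.796ms=11b +408.163ms=1b
Σ=12b of 12 (147bpm 4/4) — PASS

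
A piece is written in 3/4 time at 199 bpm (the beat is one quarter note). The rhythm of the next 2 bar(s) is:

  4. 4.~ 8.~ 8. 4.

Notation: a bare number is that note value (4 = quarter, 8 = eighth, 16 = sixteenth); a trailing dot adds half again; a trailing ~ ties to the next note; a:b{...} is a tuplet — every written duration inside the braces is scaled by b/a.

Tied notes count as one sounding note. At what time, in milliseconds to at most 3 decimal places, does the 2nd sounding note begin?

1. 0.0ms @ 0 + 452.261ms (3/2)
2. 452.261ms @ 3/2 + 904.523ms (3)
3. 1356.784ms @ 9/2 + 452.261ms (3/2)

note 2 onset = 3/2b = 452.261ms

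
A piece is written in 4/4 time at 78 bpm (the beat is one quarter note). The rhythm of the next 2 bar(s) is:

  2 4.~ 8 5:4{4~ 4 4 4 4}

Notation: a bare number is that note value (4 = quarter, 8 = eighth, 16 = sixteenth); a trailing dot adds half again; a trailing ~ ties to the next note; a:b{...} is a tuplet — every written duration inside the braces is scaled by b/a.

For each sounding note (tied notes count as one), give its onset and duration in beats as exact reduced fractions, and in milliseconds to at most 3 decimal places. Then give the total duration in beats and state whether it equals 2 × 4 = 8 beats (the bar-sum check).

1) 0.0ms=0b +1538.462ms=2b
2) 1538.462ms=2b +1538.462ms=2b
3) 3076.923ms=4b +1230.769ms=8/5b
4) 4307.692ms=28/5b +615.385ms=4/5b
5) 4923.077ms=32/5b +615.385ms=4/5b
6) 5538.462ms=36/5b +615.385ms=4/5b
Σ=8b of 8 (78bpm 4/4) — PASS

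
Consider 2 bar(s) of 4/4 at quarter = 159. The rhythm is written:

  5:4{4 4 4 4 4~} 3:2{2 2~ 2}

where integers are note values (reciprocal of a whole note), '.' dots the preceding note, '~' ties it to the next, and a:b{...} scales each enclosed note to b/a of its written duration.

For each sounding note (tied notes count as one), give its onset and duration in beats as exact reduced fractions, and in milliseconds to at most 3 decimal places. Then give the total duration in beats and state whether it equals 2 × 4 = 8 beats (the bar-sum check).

1) 0.0ms=0b +301.887ms=4/5b
2) 301.887ms=4/5b +301.887ms=4/5b
3) 603.774ms=8/5b +301.887ms=4/5b
4) 905.66ms=12/5b +301.887ms=4/5b
5) 1207.547ms=16/5b +805.031ms=32/15b
6) 2012.579ms=16/3b +1006.289ms=8/3b
Σ=8b of 8 (159bpm 4/4) — PASS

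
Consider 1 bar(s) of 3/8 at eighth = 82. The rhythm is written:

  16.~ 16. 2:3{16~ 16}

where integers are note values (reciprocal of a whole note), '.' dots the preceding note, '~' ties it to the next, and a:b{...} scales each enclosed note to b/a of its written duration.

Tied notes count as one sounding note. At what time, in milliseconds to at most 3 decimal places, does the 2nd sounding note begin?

note 2 onset = 3/2b = 1097.561ms

1. 0.0ms @ 0 + 1097.561ms (3/2)
2. 1097.561ms @ 3/2 + 1097.561ms (3/2)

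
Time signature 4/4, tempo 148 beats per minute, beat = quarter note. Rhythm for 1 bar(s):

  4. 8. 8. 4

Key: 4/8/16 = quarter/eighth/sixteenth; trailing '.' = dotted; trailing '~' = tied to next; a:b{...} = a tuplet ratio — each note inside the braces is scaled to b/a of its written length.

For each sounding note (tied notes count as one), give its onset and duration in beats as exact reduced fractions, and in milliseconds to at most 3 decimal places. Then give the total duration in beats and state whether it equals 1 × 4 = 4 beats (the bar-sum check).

1) 0.0ms=0b +608.108ms=3/2b
2) 608.108ms=3/2b +304.054ms=3/4b
3) 912.162ms=9/4b +304.054ms=3/4b
4) 1216.216ms=3b +405.405ms=1b
Σ=4b of 4 (148bpm 4/4) — PASS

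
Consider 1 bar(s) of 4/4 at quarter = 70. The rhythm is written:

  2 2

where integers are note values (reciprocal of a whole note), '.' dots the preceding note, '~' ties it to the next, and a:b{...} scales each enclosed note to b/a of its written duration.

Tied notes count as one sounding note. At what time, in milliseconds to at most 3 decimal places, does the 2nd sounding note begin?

1. 0.0ms @ 0 + 1714.286ms (2)
2. 1714.286ms @ 2 + 1714.286ms (2)

note 2 onset = 2b = 1714.286ms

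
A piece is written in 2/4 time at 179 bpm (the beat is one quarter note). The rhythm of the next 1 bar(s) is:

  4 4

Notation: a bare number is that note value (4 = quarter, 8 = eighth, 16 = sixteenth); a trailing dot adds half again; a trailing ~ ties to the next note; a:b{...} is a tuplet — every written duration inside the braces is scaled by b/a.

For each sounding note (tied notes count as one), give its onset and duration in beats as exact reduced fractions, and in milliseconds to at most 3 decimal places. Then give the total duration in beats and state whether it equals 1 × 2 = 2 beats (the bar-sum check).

1) 0.0ms=0b +335.196ms=1b
2) 335.196ms=1b +335.196ms=1b
Σ=2b of 2 (179bpm 2/4) — PASS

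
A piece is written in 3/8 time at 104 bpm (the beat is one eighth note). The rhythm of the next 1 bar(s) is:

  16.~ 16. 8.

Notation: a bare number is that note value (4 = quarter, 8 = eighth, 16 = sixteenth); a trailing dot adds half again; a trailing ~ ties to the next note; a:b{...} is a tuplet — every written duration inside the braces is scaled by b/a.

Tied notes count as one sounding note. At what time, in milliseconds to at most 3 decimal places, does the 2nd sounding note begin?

note 2 onset = 3/2b = 865.385ms

1. 0.0ms @ 0 + 865.385ms (3/2)
2. 865.385ms @ 3/2 + 865.385ms (3/2)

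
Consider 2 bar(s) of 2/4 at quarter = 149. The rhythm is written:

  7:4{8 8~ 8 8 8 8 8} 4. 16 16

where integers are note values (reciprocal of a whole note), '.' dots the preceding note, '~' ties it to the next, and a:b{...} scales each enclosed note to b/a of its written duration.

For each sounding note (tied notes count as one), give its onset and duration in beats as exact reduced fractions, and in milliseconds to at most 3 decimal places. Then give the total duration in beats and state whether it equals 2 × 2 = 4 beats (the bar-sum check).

1) 0.0ms=0b +115.053ms=2/7b
2) 115.053ms=2/7b +230.105ms=4/7b
3) 345.158ms=6/7b +115.053ms=2/7b
4) 460.211ms=8/7b +115.053ms=2/7b
5) 575.264ms=10/7b +115.053ms=2/7b
6) 690.316ms=12/7b +115.053ms=2/7b
7) 805.369ms=2b +604.027ms=3/2b
8) 1409.396ms=7/2b +100.671ms=1/4b
9) 1510.067ms=15/4b +100.671ms=1/4b
Σ=4b of 4 (149bpm 2/4) — PASS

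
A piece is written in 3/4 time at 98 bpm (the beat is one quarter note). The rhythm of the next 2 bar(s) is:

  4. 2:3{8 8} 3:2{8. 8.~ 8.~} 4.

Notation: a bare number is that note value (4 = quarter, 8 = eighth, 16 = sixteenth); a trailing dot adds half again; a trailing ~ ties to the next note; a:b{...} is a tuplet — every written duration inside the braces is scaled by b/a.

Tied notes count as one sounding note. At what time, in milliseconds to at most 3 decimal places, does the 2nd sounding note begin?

note 2 onset = 3/2b = 918.367ms

1. 0.0ms @ 0 + 918.367ms (3/2)
2. 918.367ms @ 3/2 + 459.184ms (3/4)
3. 1377.551ms @ 9/4 + 459.184ms (3/4)
4. 1836.735ms @ 3 + 306.122ms (1/2)
5. 2142.857ms @ 7/2 + 1530.612ms (5/2)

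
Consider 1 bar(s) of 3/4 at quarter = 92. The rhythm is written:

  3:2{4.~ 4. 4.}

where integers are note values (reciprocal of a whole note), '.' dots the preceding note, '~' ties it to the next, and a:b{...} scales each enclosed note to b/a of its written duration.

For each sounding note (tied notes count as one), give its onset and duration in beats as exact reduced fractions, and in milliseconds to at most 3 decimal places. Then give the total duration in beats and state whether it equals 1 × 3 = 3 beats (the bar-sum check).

1) 0.0ms=0b +1304.348ms=2b
2) 1304.348ms=2b +652.174ms=1b
Σ=3b of 3 (92bpm 3/4) — PASS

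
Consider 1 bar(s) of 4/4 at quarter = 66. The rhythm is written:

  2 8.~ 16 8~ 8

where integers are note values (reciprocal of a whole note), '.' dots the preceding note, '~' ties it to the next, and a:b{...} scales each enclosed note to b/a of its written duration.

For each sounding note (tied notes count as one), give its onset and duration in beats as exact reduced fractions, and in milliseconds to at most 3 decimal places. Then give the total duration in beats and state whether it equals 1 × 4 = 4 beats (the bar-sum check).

1) 0.0ms=0b +1818.182ms=2b
2) 1818.182ms=2b +909.091ms=1b
3) 2727.273ms=3b +909.091ms=1b
Σ=4b of 4 (66bpm 4/4) — PASS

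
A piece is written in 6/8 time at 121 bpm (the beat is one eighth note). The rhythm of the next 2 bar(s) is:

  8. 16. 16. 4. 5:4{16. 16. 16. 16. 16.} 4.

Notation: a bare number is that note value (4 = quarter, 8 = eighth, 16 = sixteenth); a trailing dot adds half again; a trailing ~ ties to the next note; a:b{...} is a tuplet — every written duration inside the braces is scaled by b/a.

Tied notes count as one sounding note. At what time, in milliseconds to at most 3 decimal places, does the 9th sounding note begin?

1. 0.0ms @ 0 + 743.802ms (3/2)
2. 743.802ms @ 3/2 + 371.901ms (3/4)
3. 1115.702ms @ 9/4 + 371.901ms (3/4)
4. 1487.603ms @ 3 + 1487.603ms (3)
5. 2975.207ms @ 6 + 297.521ms (3/5)
6. 3272.727ms @ 33/5 + 297.521ms (3/5)
7. 3570.248ms @ 36/5 + 297.521ms (3/5)
8. 3867.769ms @ 39/5 + 297.521ms (3/5)
9. 4165.289ms @ 42/5 + 297.521ms (3/5)
10. 4462.81ms @ 9 + 1487.603ms (3)

note 9 onset = 42/5b = 4165.289ms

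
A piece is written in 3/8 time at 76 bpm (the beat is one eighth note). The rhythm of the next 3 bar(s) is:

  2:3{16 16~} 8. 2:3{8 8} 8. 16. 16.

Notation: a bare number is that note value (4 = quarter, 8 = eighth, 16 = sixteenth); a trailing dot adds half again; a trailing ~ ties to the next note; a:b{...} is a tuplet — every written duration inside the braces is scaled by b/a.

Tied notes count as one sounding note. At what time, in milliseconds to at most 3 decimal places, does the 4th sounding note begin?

1. 0.0ms @ 0 + 592.105ms (3/4)
2. 592.105ms @ 3/4 + 1776.316ms (9/4)
3. 2368.421ms @ 3 + 1184.211ms (3/2)
4. 3552.632ms @ 9/2 + 1184.211ms (3/2)
5. 4736.842ms @ 6 + 1184.211ms (3/2)
6. 5921.053ms @ 15/2 + 592.105ms (3/4)
7. 6513.158ms @ 33/4 + 592.105ms (3/4)

note 4 onset = 9/2b = 3552.632ms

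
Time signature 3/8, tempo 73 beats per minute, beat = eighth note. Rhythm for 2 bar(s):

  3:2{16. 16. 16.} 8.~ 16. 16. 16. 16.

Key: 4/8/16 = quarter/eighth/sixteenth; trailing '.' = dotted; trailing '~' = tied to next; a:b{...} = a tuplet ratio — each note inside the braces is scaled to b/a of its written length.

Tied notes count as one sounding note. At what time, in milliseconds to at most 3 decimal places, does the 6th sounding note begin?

1. 0.0ms @ 0 + 410.959ms (1/2)
2. 410.959ms @ 1/2 + 410.959ms (1/2)
3. 821.918ms @ 1 + 410.959ms (1/2)
4. 1232.877ms @ 3/2 + 1849.315ms (9/4)
5. 3082.192ms @ 15/4 + 616.438ms (3/4)
6. 3698.63ms @ 9/2 + 616.438ms (3/4)
7. 4315.068ms @ 21/4 + 616.438ms (3/4)

note 6 onset = 9/2b = 3698.63ms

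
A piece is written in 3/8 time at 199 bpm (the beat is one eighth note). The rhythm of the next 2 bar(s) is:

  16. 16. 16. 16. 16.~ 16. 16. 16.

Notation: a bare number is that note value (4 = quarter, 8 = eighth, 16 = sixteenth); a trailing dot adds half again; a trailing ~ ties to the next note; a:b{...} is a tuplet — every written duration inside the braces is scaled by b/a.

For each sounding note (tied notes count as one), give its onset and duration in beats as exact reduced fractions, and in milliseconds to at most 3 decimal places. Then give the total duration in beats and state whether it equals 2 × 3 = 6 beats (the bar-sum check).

1) 0.0ms=0b +226.131ms=3/4b
2) 226.131ms=3/4b +226.131ms=3/4b
3) 452.261ms=3/2b +226.131ms=3/4b
4) 678.392ms=9/4b +226.131ms=3/4b
5) 904.523ms=3b +452.261ms=3/2b
6) 1356.784ms=9/2b +226.131ms=3/4b
7) 1582.915ms=21/4b +226.131ms=3/4b
Σ=6b of 6 (199bpm 3/8) — PASS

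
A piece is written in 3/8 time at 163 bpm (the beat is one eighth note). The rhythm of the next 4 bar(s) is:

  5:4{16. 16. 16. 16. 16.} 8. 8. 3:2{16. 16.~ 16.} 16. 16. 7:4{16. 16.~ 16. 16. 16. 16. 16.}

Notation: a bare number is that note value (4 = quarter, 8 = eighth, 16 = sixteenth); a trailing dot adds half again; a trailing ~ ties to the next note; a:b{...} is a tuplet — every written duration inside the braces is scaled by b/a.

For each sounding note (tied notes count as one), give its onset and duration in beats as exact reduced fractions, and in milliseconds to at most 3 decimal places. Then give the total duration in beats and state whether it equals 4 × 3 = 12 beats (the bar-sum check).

1) 0.0ms=0b +220.859ms=3/5b
2) 220.859ms=3/5b +220.859ms=3/5b
3) 441.718ms=6/5b +220.859ms=3/5b
4) 662.577ms=9/5b +220.859ms=3/5b
5) 883.436ms=12/5b +220.859ms=3/5b
6) 1104.294ms=3b +552.147ms=3/2b
7) 1656.442ms=9/2b +552.147ms=3/2b
8) 2208.589ms=6b +184.049ms=1/2b
9) 2392.638ms=13/2b +368.098ms=1b
10) 2760.736ms=15/2b +276.074ms=3/4b
11) 3036.81ms=33/4b +276.074ms=3/4b
12) 3312.883ms=9b +157.756ms=3/7b
13) 3470.64ms=66/7b +315.513ms=6/7b
14) 3786.152ms=72/7b +157.756ms=3/7b
15) 3943.909ms=75/7b +157.756ms=3/7b
16) 4101.665ms=78/7b +157.756ms=3/7b
17) 4259.422ms=81/7b +157.756ms=3/7b
Σ=12b of 12 (163bpm 3/8) — PASS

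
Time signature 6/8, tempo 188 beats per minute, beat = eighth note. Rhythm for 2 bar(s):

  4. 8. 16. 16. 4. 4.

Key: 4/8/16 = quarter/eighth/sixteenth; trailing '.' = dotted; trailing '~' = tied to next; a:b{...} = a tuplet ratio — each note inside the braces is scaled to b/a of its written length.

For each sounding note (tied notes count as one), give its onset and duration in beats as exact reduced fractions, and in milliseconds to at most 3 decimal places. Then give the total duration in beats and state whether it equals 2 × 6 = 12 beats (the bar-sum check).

1) 0.0ms=0b +957.447ms=3b
2) 957.447ms=3b +478.723ms=3/2b
3) 1436.17ms=9/2b +239.362ms=3/4b
4) 1675.532ms=21/4b +239.362ms=3/4b
5) 1914.894ms=6b +957.447ms=3b
6) 2872.34ms=9b +957.447ms=3b
Σ=12b of 12 (188bpm 6/8) — PASS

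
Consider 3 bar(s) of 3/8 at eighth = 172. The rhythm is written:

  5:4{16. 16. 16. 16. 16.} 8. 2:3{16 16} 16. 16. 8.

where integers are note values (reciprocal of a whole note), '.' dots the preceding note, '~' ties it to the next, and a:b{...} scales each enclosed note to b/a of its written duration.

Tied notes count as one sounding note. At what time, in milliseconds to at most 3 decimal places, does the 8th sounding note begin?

note 8 onset = 21/4b = 1831.395ms

1. 0.0ms @ 0 + 209.302ms (3/5)
2. 209.302ms @ 3/5 + 209.302ms (3/5)
3. 418.605ms @ 6/5 + 209.302ms (3/5)
4. 627.907ms @ 9/5 + 209.302ms (3/5)
5. 837.209ms @ 12/5 + 209.302ms (3/5)
6. 1046.512ms @ 3 + 523.256ms (3/2)
7. 1569.767ms @ 9/2 + 261.628ms (3/4)
8. 1831.395ms @ 21/4 + 261.628ms (3/4)
9. 2093.023ms @ 6 + 261.628ms (3/4)
10. 2354.651ms @ 27/4 + 261.628ms (3/4)
11. 2616.279ms @ 15/2 + 523.256ms (3/2)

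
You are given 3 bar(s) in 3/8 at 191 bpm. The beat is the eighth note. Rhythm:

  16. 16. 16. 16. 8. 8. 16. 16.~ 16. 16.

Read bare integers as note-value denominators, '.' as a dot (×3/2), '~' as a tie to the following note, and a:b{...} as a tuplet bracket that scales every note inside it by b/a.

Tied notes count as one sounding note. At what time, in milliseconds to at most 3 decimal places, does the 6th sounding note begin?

1. 0.0ms @ 0 + 235.602ms (3/4)
2. 235.602ms @ 3/4 + 235.602ms (3/4)
3. 471.204ms @ 3/2 + 235.602ms (3/4)
4. 706.806ms @ 9/4 + 235.602ms (3/4)
5. 942.408ms @ 3 + 471.204ms (3/2)
6. 1413.613ms @ 9/2 + 471.204ms (3/2)
7. 1884.817ms @ 6 + 235.602ms (3/4)
8. 2120.419ms @ 27/4 + 471.204ms (3/2)
9. 2591.623ms @ 33/4 + 235.602ms (3/4)

note 6 onset = 9/2b = 1413.613ms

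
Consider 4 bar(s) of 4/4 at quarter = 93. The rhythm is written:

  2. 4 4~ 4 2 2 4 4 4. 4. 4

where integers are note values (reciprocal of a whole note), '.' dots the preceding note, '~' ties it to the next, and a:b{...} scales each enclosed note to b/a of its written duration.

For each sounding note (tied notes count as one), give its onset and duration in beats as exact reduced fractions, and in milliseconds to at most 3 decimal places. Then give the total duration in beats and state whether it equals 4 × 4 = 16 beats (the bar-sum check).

1) 0.0ms=0b +1935.484ms=3b
2) 1935.484ms=3b +645.161ms=1b
3) 2580.645ms=4b +1290.323ms=2b
4) 3870.968ms=6b +1290.323ms=2b
5) 5161.29ms=8b +1290.323ms=2b
6) 6451.613ms=10b +645.161ms=1b
7) 7096.774ms=11b +645.161ms=1b
8) 7741.935ms=12b +967.742ms=3/2b
9) 8709.677ms=27/2b +967.742ms=3/2b
10) 9677.419ms=15b +645.161ms=1b
Σ=16b of 16 (93bpm 4/4) — PASS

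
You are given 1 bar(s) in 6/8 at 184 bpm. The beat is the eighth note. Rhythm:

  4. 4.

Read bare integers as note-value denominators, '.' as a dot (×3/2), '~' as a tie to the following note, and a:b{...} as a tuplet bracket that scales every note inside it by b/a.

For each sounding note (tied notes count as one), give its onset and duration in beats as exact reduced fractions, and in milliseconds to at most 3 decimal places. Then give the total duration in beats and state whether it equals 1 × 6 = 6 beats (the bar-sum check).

1) 0.0ms=0b +978.261ms=3b
2) 978.261ms=3b +978.261ms=3b
Σ=6b of 6 (184bpm 6/8) — PASS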